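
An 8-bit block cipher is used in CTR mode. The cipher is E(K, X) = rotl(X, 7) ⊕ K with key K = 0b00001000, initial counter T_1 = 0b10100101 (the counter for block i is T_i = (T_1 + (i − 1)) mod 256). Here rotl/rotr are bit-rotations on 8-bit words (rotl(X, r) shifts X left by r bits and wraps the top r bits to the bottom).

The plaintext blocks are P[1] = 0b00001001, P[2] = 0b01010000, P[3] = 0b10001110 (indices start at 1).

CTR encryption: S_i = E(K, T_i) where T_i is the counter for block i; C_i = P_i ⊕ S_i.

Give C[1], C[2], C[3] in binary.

C[1]: T = 0b10100101, S = E(K, T) = 0b11011010; 0b00001001 ⊕ 0b11011010 = 0b11010011.
C[2]: T = 0b10100110, S = E(K, T) = 0b01011011; 0b01010000 ⊕ 0b01011011 = 0b00001011.
C[3]: T = 0b10100111, S = E(K, T) = 0b11011011; 0b10001110 ⊕ 0b11011011 = 0b01010101.

C[1] = 0b11010011, C[2] = 0b00001011, C[3] = 0b01010101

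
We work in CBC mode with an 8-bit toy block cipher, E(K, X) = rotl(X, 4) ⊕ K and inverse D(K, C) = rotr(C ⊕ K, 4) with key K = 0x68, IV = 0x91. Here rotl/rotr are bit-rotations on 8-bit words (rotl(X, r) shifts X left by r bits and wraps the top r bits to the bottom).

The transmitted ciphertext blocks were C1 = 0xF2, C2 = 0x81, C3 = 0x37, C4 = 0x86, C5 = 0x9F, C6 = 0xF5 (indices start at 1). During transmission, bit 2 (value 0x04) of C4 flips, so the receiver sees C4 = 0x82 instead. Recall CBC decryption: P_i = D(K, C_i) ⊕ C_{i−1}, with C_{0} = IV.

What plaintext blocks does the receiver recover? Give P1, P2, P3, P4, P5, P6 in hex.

P1 = 0x38, P2 = 0x6C, P3 = 0x74, P4 = 0x99, P5 = 0xFD, P6 = 0x46

Only C4 changed, to 0x82. In CBC, a change in C_i garbles P_i and flips the same bit in P_{i+1}. Decrypting the received ciphertext:
P1: D(K, 0xF2) = 0xA9; 0xA9 ⊕ 0x91 = 0x38.
P2: D(K, 0x81) = 0x9E; 0x9E ⊕ 0xF2 = 0x6C.
P3: D(K, 0x37) = 0xF5; 0xF5 ⊕ 0x81 = 0x74.
P4: D(K, 0x82) = 0xAE; 0xAE ⊕ 0x37 = 0x99.
P5: D(K, 0x9F) = 0x7F; 0x7F ⊕ 0x82 = 0xFD.
P6: D(K, 0xF5) = 0xD9; 0xD9 ⊕ 0x9F = 0x46.
Blocks that differ from the original plaintext: P4, P5.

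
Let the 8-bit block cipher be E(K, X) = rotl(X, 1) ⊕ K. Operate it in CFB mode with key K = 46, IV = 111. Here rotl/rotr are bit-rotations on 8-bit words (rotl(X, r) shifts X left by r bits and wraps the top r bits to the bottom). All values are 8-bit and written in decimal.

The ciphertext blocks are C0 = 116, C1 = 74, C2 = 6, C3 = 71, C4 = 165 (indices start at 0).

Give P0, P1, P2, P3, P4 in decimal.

P0 = 132, P1 = 140, P2 = 188, P3 = 101, P4 = 5

CFB decryption: P_i = C_i ⊕ E(K, C_{i−1}), with C_{−1} = IV.
P0: E(K, 111) = 240; 116 ⊕ 240 = 132.
P1: E(K, 116) = 198; 74 ⊕ 198 = 140.
P2: E(K, 74) = 186; 6 ⊕ 186 = 188.
P3: E(K, 6) = 34; 71 ⊕ 34 = 101.
P4: E(K, 71) = 160; 165 ⊕ 160 = 5.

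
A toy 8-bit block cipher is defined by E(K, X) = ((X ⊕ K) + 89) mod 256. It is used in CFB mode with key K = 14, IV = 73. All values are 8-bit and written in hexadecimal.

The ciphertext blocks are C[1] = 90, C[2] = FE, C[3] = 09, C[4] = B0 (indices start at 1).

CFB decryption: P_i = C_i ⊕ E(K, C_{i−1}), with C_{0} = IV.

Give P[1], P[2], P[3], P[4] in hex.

P[1]: E(K, 73) = F0; 90 ⊕ F0 = 60.
P[2]: E(K, 90) = 0D; FE ⊕ 0D = F3.
P[3]: E(K, FE) = 73; 09 ⊕ 73 = 7A.
P[4]: E(K, 09) = A6; B0 ⊕ A6 = 16.

P[1] = 60, P[2] = F3, P[3] = 7A, P[4] = 16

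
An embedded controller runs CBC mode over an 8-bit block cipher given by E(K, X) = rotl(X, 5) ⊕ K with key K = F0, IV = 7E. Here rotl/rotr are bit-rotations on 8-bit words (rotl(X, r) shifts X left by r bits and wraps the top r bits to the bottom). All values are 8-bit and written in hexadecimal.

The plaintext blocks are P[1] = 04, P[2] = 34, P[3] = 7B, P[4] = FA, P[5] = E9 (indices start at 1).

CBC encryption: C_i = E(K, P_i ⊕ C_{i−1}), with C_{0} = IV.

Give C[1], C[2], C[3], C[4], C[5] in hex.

C[1] = BF, C[2] = 81, C[3] = AF, C[4] = 5A, C[5] = 86

C[1]: P[1] ⊕ 7E = 7A; E(K, 7A) = BF.
C[2]: P[2] ⊕ BF = 8B; E(K, 8B) = 81.
C[3]: P[3] ⊕ 81 = FA; E(K, FA) = AF.
C[4]: P[4] ⊕ AF = 55; E(K, 55) = 5A.
C[5]: P[5] ⊕ 5A = B3; E(K, B3) = 86.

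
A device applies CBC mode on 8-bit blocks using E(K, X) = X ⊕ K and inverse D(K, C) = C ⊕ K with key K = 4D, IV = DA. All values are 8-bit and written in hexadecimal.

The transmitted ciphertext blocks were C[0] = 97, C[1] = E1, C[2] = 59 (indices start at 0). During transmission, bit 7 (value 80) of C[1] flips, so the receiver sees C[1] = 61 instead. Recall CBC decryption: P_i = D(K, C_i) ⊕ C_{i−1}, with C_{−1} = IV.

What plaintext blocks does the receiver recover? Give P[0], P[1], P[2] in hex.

P[0] = 00, P[1] = BB, P[2] = 75

Only C[1] changed, to 61. In CBC, a change in C_i garbles P_i and flips the same bit in P_{i+1}. Decrypting the received ciphertext:
P[0]: D(K, 97) = DA; DA ⊕ DA = 00.
P[1]: D(K, 61) = 2C; 2C ⊕ 97 = BB.
P[2]: D(K, 59) = 14; 14 ⊕ 61 = 75.
Blocks that differ from the original plaintext: P[1], P[2].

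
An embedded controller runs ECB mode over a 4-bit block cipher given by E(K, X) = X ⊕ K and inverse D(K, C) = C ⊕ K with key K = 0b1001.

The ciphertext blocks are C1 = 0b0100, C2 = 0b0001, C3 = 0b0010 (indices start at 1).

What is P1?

ECB decryption: P_i = D(K, C_i).
P1: D(K, 0b0100) = 0b1101.

P1 = 0b1101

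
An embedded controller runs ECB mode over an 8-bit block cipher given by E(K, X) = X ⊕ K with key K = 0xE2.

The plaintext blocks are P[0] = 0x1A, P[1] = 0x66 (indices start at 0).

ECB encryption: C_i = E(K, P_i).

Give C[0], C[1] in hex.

C[0] = 0xF8, C[1] = 0x84

C[0]: E(K, 0x1A) = 0xF8.
C[1]: E(K, 0x66) = 0x84.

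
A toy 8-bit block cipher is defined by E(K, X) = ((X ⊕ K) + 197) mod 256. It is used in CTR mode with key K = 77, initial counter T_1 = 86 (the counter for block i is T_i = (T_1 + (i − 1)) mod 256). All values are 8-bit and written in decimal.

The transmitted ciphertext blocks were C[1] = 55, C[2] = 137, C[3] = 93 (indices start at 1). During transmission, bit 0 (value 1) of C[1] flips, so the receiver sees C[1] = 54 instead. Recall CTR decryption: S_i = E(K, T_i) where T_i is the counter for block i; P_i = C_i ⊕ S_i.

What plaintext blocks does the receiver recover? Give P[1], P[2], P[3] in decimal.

P[1] = 214, P[2] = 86, P[3] = 135

Only C[1] changed, to 54. In CTR, a change in C_i flips the same bit in P_i only; the keystream is unaffected. Decrypting the received ciphertext:
P[1]: T = 86, S = E(K, T) = 224; 54 ⊕ 224 = 214.
P[2]: T = 87, S = E(K, T) = 223; 137 ⊕ 223 = 86.
P[3]: T = 88, S = E(K, T) = 218; 93 ⊕ 218 = 135.
Blocks that differ from the original plaintext: P[1].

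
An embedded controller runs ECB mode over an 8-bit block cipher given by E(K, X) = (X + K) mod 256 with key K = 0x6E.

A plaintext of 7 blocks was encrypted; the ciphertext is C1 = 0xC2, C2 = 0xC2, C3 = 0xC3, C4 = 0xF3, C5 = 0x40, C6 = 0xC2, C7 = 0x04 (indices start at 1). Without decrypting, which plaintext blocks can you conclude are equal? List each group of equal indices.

P1 = P2 = P6

ECB encrypts each block independently with the same key, so equal ciphertext blocks imply equal plaintext blocks.
C1 = C2 = C6 = 0xC2, so P1 = P2 = P6.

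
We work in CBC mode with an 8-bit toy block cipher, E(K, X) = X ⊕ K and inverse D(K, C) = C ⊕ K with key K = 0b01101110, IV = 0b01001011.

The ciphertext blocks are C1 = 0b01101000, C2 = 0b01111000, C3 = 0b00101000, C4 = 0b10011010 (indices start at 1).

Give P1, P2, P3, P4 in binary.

CBC decryption: P_i = D(K, C_i) ⊕ C_{i−1}, with C_{0} = IV.
P1: D(K, 0b01101000) = 0b00000110; 0b00000110 ⊕ 0b01001011 = 0b01001101.
P2: D(K, 0b01111000) = 0b00010110; 0b00010110 ⊕ 0b01101000 = 0b01111110.
P3: D(K, 0b00101000) = 0b01000110; 0b01000110 ⊕ 0b01111000 = 0b00111110.
P4: D(K, 0b10011010) = 0b11110100; 0b11110100 ⊕ 0b00101000 = 0b11011100.

P1 = 0b01001101, P2 = 0b01111110, P3 = 0b00111110, P4 = 0b11011100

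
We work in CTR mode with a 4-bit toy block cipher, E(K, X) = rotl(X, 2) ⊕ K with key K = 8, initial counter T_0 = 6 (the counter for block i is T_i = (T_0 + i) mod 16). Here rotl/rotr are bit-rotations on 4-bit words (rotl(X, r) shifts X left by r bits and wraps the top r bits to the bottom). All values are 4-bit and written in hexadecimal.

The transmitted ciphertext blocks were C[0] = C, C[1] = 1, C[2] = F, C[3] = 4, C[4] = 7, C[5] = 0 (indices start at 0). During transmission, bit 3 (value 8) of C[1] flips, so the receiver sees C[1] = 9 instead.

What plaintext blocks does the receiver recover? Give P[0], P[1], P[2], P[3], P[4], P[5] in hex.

CTR decryption: S_i = E(K, T_i) where T_i is the counter for block i; P_i = C_i ⊕ S_i.
Only C[1] changed, to 9. In CTR, a change in C_i flips the same bit in P_i only; the keystream is unaffected. Decrypting the received ciphertext:
P[0]: T = 6, S = E(K, T) = 1; C ⊕ 1 = D.
P[1]: T = 7, S = E(K, T) = 5; 9 ⊕ 5 = C.
P[2]: T = 8, S = E(K, T) = A; F ⊕ A = 5.
P[3]: T = 9, S = E(K, T) = E; 4 ⊕ E = A.
P[4]: T = A, S = E(K, T) = 2; 7 ⊕ 2 = 5.
P[5]: T = B, S = E(K, T) = 6; 0 ⊕ 6 = 6.
Blocks that differ from the original plaintext: P[1].

P[0] = D, P[1] = C, P[2] = 5, P[3] = A, P[4] = 5, P[5] = 6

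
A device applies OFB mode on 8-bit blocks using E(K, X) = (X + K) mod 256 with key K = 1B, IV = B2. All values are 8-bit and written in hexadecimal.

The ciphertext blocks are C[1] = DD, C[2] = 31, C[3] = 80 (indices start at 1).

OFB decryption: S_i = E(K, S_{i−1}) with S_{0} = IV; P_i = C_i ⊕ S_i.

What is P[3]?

P[1]: S = E(K, B2) = CD; DD ⊕ CD = 10.
P[2]: S = E(K, CD) = E8; 31 ⊕ E8 = D9.
P[3]: S = E(K, E8) = 03; 80 ⊕ 03 = 83.

P[3] = 83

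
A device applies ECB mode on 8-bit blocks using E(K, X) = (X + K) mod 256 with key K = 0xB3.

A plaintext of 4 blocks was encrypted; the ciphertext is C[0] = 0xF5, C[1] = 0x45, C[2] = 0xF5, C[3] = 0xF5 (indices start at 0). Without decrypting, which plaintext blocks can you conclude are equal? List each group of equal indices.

ECB encrypts each block independently with the same key, so equal ciphertext blocks imply equal plaintext blocks.
C[0] = C[2] = C[3] = 0xF5, so P[0] = P[2] = P[3].

P[0] = P[2] = P[3]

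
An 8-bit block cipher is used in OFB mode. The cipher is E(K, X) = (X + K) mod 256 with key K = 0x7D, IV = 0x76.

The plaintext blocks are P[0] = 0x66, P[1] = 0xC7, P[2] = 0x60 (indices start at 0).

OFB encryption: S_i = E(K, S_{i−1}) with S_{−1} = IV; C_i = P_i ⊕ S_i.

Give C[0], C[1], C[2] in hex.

C[0] = 0x95, C[1] = 0xB7, C[2] = 0x8D

C[0]: S = E(K, 0x76) = 0xF3; 0x66 ⊕ 0xF3 = 0x95.
C[1]: S = E(K, 0xF3) = 0x70; 0xC7 ⊕ 0x70 = 0xB7.
C[2]: S = E(K, 0x70) = 0xED; 0x60 ⊕ 0xED = 0x8D.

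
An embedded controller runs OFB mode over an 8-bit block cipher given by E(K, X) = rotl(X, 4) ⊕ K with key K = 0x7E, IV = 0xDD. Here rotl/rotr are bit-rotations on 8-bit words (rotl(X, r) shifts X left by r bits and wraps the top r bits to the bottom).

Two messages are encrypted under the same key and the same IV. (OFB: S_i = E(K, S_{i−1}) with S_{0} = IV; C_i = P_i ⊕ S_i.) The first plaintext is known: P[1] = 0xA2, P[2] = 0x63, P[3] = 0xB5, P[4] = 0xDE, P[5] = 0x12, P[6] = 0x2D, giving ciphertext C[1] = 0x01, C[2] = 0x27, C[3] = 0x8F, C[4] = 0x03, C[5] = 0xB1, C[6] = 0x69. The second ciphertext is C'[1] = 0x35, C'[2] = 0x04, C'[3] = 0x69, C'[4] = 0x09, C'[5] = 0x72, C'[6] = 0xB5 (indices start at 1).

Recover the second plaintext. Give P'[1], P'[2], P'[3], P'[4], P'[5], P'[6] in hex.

P'[1] = 0x96, P'[2] = 0x40, P'[3] = 0x53, P'[4] = 0xD4, P'[5] = 0xD1, P'[6] = 0xF1

In OFB with a reused IV, both messages share the same keystream S_i, so C_i ⊕ C'_i = P_i ⊕ P'_i and thus P'_i = P_i ⊕ C_i ⊕ C'_i.
P'[1]: 0xA2 ⊕ 0x01 ⊕ 0x35 = 0x96.
P'[2]: 0x63 ⊕ 0x27 ⊕ 0x04 = 0x40.
P'[3]: 0xB5 ⊕ 0x8F ⊕ 0x69 = 0x53.
P'[4]: 0xDE ⊕ 0x03 ⊕ 0x09 = 0xD4.
P'[5]: 0x12 ⊕ 0xB1 ⊕ 0x72 = 0xD1.
P'[6]: 0x2D ⊕ 0x69 ⊕ 0xB5 = 0xF1.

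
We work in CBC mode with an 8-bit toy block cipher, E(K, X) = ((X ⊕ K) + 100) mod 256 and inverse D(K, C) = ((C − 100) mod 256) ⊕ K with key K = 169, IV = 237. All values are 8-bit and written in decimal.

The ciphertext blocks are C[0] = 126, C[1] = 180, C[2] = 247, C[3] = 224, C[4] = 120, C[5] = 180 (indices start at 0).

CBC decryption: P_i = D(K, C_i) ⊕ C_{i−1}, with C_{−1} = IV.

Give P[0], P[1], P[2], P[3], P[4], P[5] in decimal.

P[0] = 94, P[1] = 135, P[2] = 142, P[3] = 34, P[4] = 93, P[5] = 129

P[0]: D(K, 126) = 179; 179 ⊕ 237 = 94.
P[1]: D(K, 180) = 249; 249 ⊕ 126 = 135.
P[2]: D(K, 247) = 58; 58 ⊕ 180 = 142.
P[3]: D(K, 224) = 213; 213 ⊕ 247 = 34.
P[4]: D(K, 120) = 189; 189 ⊕ 224 = 93.
P[5]: D(K, 180) = 249; 249 ⊕ 120 = 129.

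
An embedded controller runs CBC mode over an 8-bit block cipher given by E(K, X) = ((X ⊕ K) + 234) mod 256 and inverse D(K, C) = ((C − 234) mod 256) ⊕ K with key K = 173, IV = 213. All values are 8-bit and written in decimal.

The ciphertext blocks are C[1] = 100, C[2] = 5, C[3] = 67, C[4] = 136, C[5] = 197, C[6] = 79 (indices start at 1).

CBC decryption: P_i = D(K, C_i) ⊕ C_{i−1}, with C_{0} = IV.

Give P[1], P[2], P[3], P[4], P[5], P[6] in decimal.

P[1] = 2, P[2] = 210, P[3] = 241, P[4] = 112, P[5] = 254, P[6] = 13

P[1]: D(K, 100) = 215; 215 ⊕ 213 = 2.
P[2]: D(K, 5) = 182; 182 ⊕ 100 = 210.
P[3]: D(K, 67) = 244; 244 ⊕ 5 = 241.
P[4]: D(K, 136) = 51; 51 ⊕ 67 = 112.
P[5]: D(K, 197) = 118; 118 ⊕ 136 = 254.
P[6]: D(K, 79) = 200; 200 ⊕ 197 = 13.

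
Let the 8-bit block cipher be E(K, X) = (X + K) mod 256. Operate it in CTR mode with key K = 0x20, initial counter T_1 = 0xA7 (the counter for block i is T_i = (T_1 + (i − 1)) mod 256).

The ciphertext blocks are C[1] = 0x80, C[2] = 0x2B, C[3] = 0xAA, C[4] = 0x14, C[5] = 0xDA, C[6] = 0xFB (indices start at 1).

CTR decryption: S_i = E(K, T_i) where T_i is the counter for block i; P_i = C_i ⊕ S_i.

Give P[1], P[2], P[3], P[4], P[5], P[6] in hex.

P[1]: T = 0xA7, S = E(K, T) = 0xC7; 0x80 ⊕ 0xC7 = 0x47.
P[2]: T = 0xA8, S = E(K, T) = 0xC8; 0x2B ⊕ 0xC8 = 0xE3.
P[3]: T = 0xA9, S = E(K, T) = 0xC9; 0xAA ⊕ 0xC9 = 0x63.
P[4]: T = 0xAA, S = E(K, T) = 0xCA; 0x14 ⊕ 0xCA = 0xDE.
P[5]: T = 0xAB, S = E(K, T) = 0xCB; 0xDA ⊕ 0xCB = 0x11.
P[6]: T = 0xAC, S = E(K, T) = 0xCC; 0xFB ⊕ 0xCC = 0x37.

P[1] = 0x47, P[2] = 0xE3, P[3] = 0x63, P[4] = 0xDE, P[5] = 0x11, P[6] = 0x37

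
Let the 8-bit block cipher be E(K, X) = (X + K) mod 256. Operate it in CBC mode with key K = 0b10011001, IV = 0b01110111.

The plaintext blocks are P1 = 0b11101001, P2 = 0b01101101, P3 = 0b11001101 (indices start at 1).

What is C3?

CBC encryption: C_i = E(K, P_i ⊕ C_{i−1}), with C_{0} = IV.
C1: P1 ⊕ 0b01110111 = 0b10011110; E(K, 0b10011110) = 0b00110111.
C2: P2 ⊕ 0b00110111 = 0b01011010; E(K, 0b01011010) = 0b11110011.
C3: P3 ⊕ 0b11110011 = 0b00111110; E(K, 0b00111110) = 0b11010111.

C3 = 0b11010111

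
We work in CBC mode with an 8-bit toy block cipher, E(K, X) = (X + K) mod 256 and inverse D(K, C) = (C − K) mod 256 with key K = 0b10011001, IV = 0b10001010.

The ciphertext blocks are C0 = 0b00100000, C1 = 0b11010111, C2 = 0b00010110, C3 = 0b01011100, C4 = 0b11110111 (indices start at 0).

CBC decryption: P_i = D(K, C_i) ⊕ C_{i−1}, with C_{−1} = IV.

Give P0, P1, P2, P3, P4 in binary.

P0 = 0b00001101, P1 = 0b00011110, P2 = 0b10101010, P3 = 0b11010101, P4 = 0b00000010

P0: D(K, 0b00100000) = 0b10000111; 0b10000111 ⊕ 0b10001010 = 0b00001101.
P1: D(K, 0b11010111) = 0b00111110; 0b00111110 ⊕ 0b00100000 = 0b00011110.
P2: D(K, 0b00010110) = 0b01111101; 0b01111101 ⊕ 0b11010111 = 0b10101010.
P3: D(K, 0b01011100) = 0b11000011; 0b11000011 ⊕ 0b00010110 = 0b11010101.
P4: D(K, 0b11110111) = 0b01011110; 0b01011110 ⊕ 0b01011100 = 0b00000010.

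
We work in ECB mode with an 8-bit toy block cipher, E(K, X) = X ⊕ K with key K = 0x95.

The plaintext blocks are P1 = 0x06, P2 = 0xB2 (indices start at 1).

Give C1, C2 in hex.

ECB encryption: C_i = E(K, P_i).
C1: E(K, 0x06) = 0x93.
C2: E(K, 0xB2) = 0x27.

C1 = 0x93, C2 = 0x27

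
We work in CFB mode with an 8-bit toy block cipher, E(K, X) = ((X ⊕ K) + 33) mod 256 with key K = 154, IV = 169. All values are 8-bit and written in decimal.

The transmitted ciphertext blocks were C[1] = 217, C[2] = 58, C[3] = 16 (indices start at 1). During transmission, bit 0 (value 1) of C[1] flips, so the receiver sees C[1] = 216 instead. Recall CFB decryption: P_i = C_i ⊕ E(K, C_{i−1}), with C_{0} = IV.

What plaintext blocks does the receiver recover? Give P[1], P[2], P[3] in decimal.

P[1] = 140, P[2] = 89, P[3] = 209

Only C[1] changed, to 216. In CFB, a change in C_i flips the same bit in P_i and garbles P_{i+1}. Decrypting the received ciphertext:
P[1]: E(K, 169) = 84; 216 ⊕ 84 = 140.
P[2]: E(K, 216) = 99; 58 ⊕ 99 = 89.
P[3]: E(K, 58) = 193; 16 ⊕ 193 = 209.
Blocks that differ from the original plaintext: P[1], P[2].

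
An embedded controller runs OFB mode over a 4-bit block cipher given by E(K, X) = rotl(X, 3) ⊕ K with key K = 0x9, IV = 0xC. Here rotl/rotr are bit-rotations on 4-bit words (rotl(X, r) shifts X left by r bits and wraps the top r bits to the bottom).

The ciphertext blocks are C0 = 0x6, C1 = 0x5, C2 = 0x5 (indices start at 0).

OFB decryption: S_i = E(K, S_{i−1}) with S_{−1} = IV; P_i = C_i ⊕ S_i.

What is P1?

P1 = 0x3

P0: S = E(K, 0xC) = 0xF; 0x6 ⊕ 0xF = 0x9.
P1: S = E(K, 0xF) = 0x6; 0x5 ⊕ 0x6 = 0x3.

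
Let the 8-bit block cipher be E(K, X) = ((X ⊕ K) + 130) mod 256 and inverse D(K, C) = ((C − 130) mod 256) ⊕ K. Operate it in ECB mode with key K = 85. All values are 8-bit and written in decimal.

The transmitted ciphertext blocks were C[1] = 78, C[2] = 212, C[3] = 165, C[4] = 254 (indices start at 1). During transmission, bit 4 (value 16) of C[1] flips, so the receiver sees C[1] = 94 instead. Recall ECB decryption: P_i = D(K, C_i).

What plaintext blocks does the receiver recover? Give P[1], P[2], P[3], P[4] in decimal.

P[1] = 137, P[2] = 7, P[3] = 118, P[4] = 41

Only C[1] changed, to 94. In ECB, a change in C_i affects only P_i. Decrypting the received ciphertext:
P[1]: D(K, 94) = 137.
P[2]: D(K, 212) = 7.
P[3]: D(K, 165) = 118.
P[4]: D(K, 254) = 41.
Blocks that differ from the original plaintext: P[1].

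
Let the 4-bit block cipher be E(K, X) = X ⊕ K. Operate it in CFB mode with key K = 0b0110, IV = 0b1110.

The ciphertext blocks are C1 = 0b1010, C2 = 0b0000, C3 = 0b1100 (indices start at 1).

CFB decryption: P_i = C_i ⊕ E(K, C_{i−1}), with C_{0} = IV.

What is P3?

P3: E(K, 0b0000) = 0b0110; 0b1100 ⊕ 0b0110 = 0b1010.

P3 = 0b1010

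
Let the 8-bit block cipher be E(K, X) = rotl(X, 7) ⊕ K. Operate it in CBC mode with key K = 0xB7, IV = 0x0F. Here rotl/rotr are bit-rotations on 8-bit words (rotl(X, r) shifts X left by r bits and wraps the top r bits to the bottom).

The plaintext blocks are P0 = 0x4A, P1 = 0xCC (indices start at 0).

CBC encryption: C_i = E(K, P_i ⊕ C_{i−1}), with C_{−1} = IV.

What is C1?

C1 = 0x5B

C0: P0 ⊕ 0x0F = 0x45; E(K, 0x45) = 0x15.
C1: P1 ⊕ 0x15 = 0xD9; E(K, 0xD9) = 0x5B.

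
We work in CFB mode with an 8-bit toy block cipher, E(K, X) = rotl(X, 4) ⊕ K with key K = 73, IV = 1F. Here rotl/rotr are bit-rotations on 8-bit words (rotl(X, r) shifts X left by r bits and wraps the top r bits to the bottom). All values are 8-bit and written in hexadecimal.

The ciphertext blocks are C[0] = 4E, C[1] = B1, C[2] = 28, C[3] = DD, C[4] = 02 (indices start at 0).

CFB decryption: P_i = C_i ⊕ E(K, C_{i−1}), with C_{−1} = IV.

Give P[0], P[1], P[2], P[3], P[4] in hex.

P[0] = CC, P[1] = 26, P[2] = 40, P[3] = 2C, P[4] = AC

P[0]: E(K, 1F) = 82; 4E ⊕ 82 = CC.
P[1]: E(K, 4E) = 97; B1 ⊕ 97 = 26.
P[2]: E(K, B1) = 68; 28 ⊕ 68 = 40.
P[3]: E(K, 28) = F1; DD ⊕ F1 = 2C.
P[4]: E(K, DD) = AE; 02 ⊕ AE = AC.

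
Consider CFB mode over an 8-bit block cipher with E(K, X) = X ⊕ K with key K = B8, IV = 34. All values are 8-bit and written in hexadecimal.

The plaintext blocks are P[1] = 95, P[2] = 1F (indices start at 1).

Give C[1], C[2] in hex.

C[1] = 19, C[2] = BE

CFB encryption: C_i = P_i ⊕ E(K, C_{i−1}), with C_{0} = IV.
C[1]: E(K, 34) = 8C; 95 ⊕ 8C = 19.
C[2]: E(K, 19) = A1; 1F ⊕ A1 = BE.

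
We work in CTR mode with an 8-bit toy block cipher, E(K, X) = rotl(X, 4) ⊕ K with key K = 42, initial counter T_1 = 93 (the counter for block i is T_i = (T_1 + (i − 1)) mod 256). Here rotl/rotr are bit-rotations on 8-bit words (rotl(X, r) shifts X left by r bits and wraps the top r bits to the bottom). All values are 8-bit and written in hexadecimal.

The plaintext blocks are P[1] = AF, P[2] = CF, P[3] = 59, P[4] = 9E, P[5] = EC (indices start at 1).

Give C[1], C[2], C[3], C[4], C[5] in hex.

C[1] = D4, C[2] = C4, C[3] = 42, C[4] = B5, C[5] = D7

CTR encryption: S_i = E(K, T_i) where T_i is the counter for block i; C_i = P_i ⊕ S_i.
C[1]: T = 93, S = E(K, T) = 7B; AF ⊕ 7B = D4.
C[2]: T = 94, S = E(K, T) = 0B; CF ⊕ 0B = C4.
C[3]: T = 95, S = E(K, T) = 1B; 59 ⊕ 1B = 42.
C[4]: T = 96, S = E(K, T) = 2B; 9E ⊕ 2B = B5.
C[5]: T = 97, S = E(K, T) = 3B; EC ⊕ 3B = D7.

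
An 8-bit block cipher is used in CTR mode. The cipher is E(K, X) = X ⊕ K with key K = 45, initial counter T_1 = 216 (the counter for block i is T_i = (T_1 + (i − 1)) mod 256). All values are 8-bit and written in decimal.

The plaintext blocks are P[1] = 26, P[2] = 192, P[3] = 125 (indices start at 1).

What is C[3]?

CTR encryption: S_i = E(K, T_i) where T_i is the counter for block i; C_i = P_i ⊕ S_i.
C[1]: T = 216, S = E(K, T) = 245; 26 ⊕ 245 = 239.
C[2]: T = 217, S = E(K, T) = 244; 192 ⊕ 244 = 52.
C[3]: T = 218, S = E(K, T) = 247; 125 ⊕ 247 = 138.

C[3] = 138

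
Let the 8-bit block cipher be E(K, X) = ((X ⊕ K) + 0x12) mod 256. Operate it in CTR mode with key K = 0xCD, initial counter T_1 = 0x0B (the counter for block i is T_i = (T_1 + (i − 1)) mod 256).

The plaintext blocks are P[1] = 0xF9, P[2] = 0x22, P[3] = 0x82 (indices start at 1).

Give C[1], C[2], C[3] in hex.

CTR encryption: S_i = E(K, T_i) where T_i is the counter for block i; C_i = P_i ⊕ S_i.
C[1]: T = 0x0B, S = E(K, T) = 0xD8; 0xF9 ⊕ 0xD8 = 0x21.
C[2]: T = 0x0C, S = E(K, T) = 0xD3; 0x22 ⊕ 0xD3 = 0xF1.
C[3]: T = 0x0D, S = E(K, T) = 0xD2; 0x82 ⊕ 0xD2 = 0x50.

C[1] = 0x21, C[2] = 0xF1, C[3] = 0x50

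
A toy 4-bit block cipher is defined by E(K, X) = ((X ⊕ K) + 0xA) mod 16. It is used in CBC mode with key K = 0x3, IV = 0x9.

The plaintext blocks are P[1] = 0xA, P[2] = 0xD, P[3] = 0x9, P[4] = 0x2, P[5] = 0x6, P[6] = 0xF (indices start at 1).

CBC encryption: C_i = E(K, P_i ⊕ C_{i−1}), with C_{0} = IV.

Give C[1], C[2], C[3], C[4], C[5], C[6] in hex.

C[1] = 0xA, C[2] = 0xE, C[3] = 0xE, C[4] = 0x9, C[5] = 0x6, C[6] = 0x4

C[1]: P[1] ⊕ 0x9 = 0x3; E(K, 0x3) = 0xA.
C[2]: P[2] ⊕ 0xA = 0x7; E(K, 0x7) = 0xE.
C[3]: P[3] ⊕ 0xE = 0x7; E(K, 0x7) = 0xE.
C[4]: P[4] ⊕ 0xE = 0xC; E(K, 0xC) = 0x9.
C[5]: P[5] ⊕ 0x9 = 0xF; E(K, 0xF) = 0x6.
C[6]: P[6] ⊕ 0x6 = 0x9; E(K, 0x9) = 0x4.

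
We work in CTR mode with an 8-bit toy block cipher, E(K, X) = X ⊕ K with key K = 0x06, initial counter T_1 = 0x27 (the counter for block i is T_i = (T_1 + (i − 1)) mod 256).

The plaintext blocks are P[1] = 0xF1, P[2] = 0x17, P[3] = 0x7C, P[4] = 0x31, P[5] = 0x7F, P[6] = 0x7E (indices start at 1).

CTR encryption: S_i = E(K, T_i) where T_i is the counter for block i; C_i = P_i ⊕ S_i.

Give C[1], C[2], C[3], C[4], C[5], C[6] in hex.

C[1]: T = 0x27, S = E(K, T) = 0x21; 0xF1 ⊕ 0x21 = 0xD0.
C[2]: T = 0x28, S = E(K, T) = 0x2E; 0x17 ⊕ 0x2E = 0x39.
C[3]: T = 0x29, S = E(K, T) = 0x2F; 0x7C ⊕ 0x2F = 0x53.
C[4]: T = 0x2A, S = E(K, T) = 0x2C; 0x31 ⊕ 0x2C = 0x1D.
C[5]: T = 0x2B, S = E(K, T) = 0x2D; 0x7F ⊕ 0x2D = 0x52.
C[6]: T = 0x2C, S = E(K, T) = 0x2A; 0x7E ⊕ 0x2A = 0x54.

C[1] = 0xD0, C[2] = 0x39, C[3] = 0x53, C[4] = 0x1D, C[5] = 0x52, C[6] = 0x54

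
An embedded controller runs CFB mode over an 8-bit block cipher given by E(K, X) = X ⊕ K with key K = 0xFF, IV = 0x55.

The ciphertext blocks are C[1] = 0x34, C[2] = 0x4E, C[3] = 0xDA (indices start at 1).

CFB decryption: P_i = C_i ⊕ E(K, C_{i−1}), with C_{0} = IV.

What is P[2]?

P[2]: E(K, 0x34) = 0xCB; 0x4E ⊕ 0xCB = 0x85.

P[2] = 0x85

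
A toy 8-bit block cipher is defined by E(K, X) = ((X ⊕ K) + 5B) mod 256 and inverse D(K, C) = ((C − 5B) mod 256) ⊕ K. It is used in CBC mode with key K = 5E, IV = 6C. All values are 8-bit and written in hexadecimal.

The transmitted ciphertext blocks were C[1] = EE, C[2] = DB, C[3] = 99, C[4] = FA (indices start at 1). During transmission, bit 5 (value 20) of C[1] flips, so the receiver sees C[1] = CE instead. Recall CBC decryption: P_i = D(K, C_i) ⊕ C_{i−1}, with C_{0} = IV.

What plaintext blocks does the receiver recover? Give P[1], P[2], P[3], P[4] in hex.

P[1] = 41, P[2] = 10, P[3] = BB, P[4] = 58

Only C[1] changed, to CE. In CBC, a change in C_i garbles P_i and flips the same bit in P_{i+1}. Decrypting the received ciphertext:
P[1]: D(K, CE) = 2D; 2D ⊕ 6C = 41.
P[2]: D(K, DB) = DE; DE ⊕ CE = 10.
P[3]: D(K, 99) = 60; 60 ⊕ DB = BB.
P[4]: D(K, FA) = C1; C1 ⊕ 99 = 58.
Blocks that differ from the original plaintext: P[1], P[2].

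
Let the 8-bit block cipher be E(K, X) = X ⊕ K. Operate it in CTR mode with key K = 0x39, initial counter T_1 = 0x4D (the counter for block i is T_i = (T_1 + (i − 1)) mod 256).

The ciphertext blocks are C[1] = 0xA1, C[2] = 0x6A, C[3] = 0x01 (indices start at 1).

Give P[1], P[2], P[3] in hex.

P[1] = 0xD5, P[2] = 0x1D, P[3] = 0x77

CTR decryption: S_i = E(K, T_i) where T_i is the counter for block i; P_i = C_i ⊕ S_i.
P[1]: T = 0x4D, S = E(K, T) = 0x74; 0xA1 ⊕ 0x74 = 0xD5.
P[2]: T = 0x4E, S = E(K, T) = 0x77; 0x6A ⊕ 0x77 = 0x1D.
P[3]: T = 0x4F, S = E(K, T) = 0x76; 0x01 ⊕ 0x76 = 0x77.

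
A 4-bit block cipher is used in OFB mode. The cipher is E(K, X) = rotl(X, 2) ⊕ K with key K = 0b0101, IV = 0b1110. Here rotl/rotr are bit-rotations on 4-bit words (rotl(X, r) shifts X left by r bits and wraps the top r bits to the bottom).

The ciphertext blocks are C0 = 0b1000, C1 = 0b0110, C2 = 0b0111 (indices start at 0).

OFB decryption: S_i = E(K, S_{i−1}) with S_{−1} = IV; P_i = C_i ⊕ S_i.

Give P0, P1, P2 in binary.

P0: S = E(K, 0b1110) = 0b1110; 0b1000 ⊕ 0b1110 = 0b0110.
P1: S = E(K, 0b1110) = 0b1110; 0b0110 ⊕ 0b1110 = 0b1000.
P2: S = E(K, 0b1110) = 0b1110; 0b0111 ⊕ 0b1110 = 0b1001.

P0 = 0b0110, P1 = 0b1000, P2 = 0b1001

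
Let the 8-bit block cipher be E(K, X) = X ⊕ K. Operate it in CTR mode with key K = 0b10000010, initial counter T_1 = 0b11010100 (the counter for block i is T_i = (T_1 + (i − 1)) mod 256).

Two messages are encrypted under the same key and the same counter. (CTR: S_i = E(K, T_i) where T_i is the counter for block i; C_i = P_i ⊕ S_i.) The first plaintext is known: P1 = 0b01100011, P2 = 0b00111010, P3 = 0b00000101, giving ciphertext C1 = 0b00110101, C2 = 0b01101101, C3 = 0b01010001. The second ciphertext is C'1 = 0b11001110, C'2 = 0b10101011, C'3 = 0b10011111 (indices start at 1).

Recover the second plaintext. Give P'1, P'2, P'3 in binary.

In CTR with a reused counter, both messages share the same keystream S_i, so C_i ⊕ C'_i = P_i ⊕ P'_i and thus P'_i = P_i ⊕ C_i ⊕ C'_i.
P'1: 0b01100011 ⊕ 0b00110101 ⊕ 0b11001110 = 0b10011000.
P'2: 0b00111010 ⊕ 0b01101101 ⊕ 0b10101011 = 0b11111100.
P'3: 0b00000101 ⊕ 0b01010001 ⊕ 0b10011111 = 0b11001011.

P'1 = 0b10011000, P'2 = 0b11111100, P'3 = 0b11001011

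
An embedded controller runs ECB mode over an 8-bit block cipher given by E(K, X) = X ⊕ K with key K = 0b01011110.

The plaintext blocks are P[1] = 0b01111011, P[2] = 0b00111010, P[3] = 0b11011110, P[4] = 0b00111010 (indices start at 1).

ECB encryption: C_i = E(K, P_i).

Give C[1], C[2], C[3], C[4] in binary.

C[1]: E(K, 0b01111011) = 0b00100101.
C[2]: E(K, 0b00111010) = 0b01100100.
C[3]: E(K, 0b11011110) = 0b10000000.
C[4]: E(K, 0b00111010) = 0b01100100.

C[1] = 0b00100101, C[2] = 0b01100100, C[3] = 0b10000000, C[4] = 0b01100100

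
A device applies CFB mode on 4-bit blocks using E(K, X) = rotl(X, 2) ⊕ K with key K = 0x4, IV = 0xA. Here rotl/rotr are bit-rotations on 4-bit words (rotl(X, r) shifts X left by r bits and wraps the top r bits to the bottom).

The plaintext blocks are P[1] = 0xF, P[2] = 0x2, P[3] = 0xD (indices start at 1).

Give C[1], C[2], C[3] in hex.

C[1] = 0x1, C[2] = 0x2, C[3] = 0x1

CFB encryption: C_i = P_i ⊕ E(K, C_{i−1}), with C_{0} = IV.
C[1]: E(K, 0xA) = 0xE; 0xF ⊕ 0xE = 0x1.
C[2]: E(K, 0x1) = 0x0; 0x2 ⊕ 0x0 = 0x2.
C[3]: E(K, 0x2) = 0xC; 0xD ⊕ 0xC = 0x1.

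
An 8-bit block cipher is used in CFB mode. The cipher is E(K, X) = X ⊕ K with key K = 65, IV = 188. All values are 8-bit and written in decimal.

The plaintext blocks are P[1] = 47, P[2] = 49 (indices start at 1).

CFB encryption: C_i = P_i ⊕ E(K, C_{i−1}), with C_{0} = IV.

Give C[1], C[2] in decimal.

C[1]: E(K, 188) = 253; 47 ⊕ 253 = 210.
C[2]: E(K, 210) = 147; 49 ⊕ 147 = 162.

C[1] = 210, C[2] = 162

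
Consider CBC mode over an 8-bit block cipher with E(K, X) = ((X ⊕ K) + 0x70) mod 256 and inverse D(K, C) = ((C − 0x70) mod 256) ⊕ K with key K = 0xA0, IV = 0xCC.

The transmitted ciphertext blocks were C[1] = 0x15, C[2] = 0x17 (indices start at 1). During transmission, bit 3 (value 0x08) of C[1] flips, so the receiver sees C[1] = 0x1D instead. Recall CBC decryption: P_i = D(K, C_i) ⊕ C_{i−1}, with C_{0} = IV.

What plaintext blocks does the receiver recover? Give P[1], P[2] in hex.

Only C[1] changed, to 0x1D. In CBC, a change in C_i garbles P_i and flips the same bit in P_{i+1}. Decrypting the received ciphertext:
P[1]: D(K, 0x1D) = 0x0D; 0x0D ⊕ 0xCC = 0xC1.
P[2]: D(K, 0x17) = 0x07; 0x07 ⊕ 0x1D = 0x1A.
Blocks that differ from the original plaintext: P[1], P[2].

P[1] = 0xC1, P[2] = 0x1A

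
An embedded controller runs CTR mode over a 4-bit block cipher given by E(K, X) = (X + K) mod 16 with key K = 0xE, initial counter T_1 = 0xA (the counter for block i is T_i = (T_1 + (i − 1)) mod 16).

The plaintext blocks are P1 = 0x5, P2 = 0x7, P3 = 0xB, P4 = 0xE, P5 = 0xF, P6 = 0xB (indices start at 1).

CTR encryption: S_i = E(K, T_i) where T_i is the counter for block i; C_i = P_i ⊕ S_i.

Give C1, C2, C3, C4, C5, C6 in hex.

C1 = 0xD, C2 = 0xE, C3 = 0x1, C4 = 0x5, C5 = 0x3, C6 = 0x6

C1: T = 0xA, S = E(K, T) = 0x8; 0x5 ⊕ 0x8 = 0xD.
C2: T = 0xB, S = E(K, T) = 0x9; 0x7 ⊕ 0x9 = 0xE.
C3: T = 0xC, S = E(K, T) = 0xA; 0xB ⊕ 0xA = 0x1.
C4: T = 0xD, S = E(K, T) = 0xB; 0xE ⊕ 0xB = 0x5.
C5: T = 0xE, S = E(K, T) = 0xC; 0xF ⊕ 0xC = 0x3.
C6: T = 0xF, S = E(K, T) = 0xD; 0xB ⊕ 0xD = 0x6.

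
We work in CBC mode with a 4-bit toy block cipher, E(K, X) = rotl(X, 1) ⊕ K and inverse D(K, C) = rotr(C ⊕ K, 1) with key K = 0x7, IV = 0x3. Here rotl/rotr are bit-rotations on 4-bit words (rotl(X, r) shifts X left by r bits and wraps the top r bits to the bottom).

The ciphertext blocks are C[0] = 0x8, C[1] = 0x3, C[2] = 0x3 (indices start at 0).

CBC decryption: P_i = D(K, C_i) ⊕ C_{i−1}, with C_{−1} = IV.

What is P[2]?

P[2] = 0x1

P[2]: D(K, 0x3) = 0x2; 0x2 ⊕ 0x3 = 0x1.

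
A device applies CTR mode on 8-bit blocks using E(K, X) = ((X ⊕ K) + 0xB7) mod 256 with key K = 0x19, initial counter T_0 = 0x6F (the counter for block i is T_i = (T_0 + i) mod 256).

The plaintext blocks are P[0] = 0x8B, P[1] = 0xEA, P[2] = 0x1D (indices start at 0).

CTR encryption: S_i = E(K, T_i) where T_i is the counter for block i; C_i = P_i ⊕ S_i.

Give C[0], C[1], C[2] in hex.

C[0]: T = 0x6F, S = E(K, T) = 0x2D; 0x8B ⊕ 0x2D = 0xA6.
C[1]: T = 0x70, S = E(K, T) = 0x20; 0xEA ⊕ 0x20 = 0xCA.
C[2]: T = 0x71, S = E(K, T) = 0x1F; 0x1D ⊕ 0x1F = 0x02.

C[0] = 0xA6, C[1] = 0xCA, C[2] = 0x02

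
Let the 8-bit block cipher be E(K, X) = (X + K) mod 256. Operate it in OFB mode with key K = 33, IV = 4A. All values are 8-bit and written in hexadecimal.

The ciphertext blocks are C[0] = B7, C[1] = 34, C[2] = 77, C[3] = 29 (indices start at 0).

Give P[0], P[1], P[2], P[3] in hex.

P[0] = CA, P[1] = 84, P[2] = 94, P[3] = 3F

OFB decryption: S_i = E(K, S_{i−1}) with S_{−1} = IV; P_i = C_i ⊕ S_i.
P[0]: S = E(K, 4A) = 7D; B7 ⊕ 7D = CA.
P[1]: S = E(K, 7D) = B0; 34 ⊕ B0 = 84.
P[2]: S = E(K, B0) = E3; 77 ⊕ E3 = 94.
P[3]: S = E(K, E3) = 16; 29 ⊕ 16 = 3F.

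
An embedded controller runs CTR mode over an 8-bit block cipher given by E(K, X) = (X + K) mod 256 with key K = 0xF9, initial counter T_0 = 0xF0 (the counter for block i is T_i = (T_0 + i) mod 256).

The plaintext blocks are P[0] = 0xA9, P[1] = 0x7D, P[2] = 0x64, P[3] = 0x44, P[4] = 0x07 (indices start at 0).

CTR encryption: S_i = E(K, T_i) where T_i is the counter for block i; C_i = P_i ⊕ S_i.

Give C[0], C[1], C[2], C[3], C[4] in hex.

C[0] = 0x40, C[1] = 0x97, C[2] = 0x8F, C[3] = 0xA8, C[4] = 0xEA

C[0]: T = 0xF0, S = E(K, T) = 0xE9; 0xA9 ⊕ 0xE9 = 0x40.
C[1]: T = 0xF1, S = E(K, T) = 0xEA; 0x7D ⊕ 0xEA = 0x97.
C[2]: T = 0xF2, S = E(K, T) = 0xEB; 0x64 ⊕ 0xEB = 0x8F.
C[3]: T = 0xF3, S = E(K, T) = 0xEC; 0x44 ⊕ 0xEC = 0xA8.
C[4]: T = 0xF4, S = E(K, T) = 0xED; 0x07 ⊕ 0xED = 0xEA.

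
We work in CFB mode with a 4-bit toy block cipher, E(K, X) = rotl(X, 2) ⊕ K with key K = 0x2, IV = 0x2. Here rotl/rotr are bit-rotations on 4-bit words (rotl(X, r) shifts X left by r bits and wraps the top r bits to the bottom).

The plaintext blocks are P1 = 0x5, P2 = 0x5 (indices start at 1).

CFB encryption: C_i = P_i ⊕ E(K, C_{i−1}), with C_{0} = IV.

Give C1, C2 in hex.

C1 = 0xF, C2 = 0x8

C1: E(K, 0x2) = 0xA; 0x5 ⊕ 0xA = 0xF.
C2: E(K, 0xF) = 0xD; 0x5 ⊕ 0xD = 0x8.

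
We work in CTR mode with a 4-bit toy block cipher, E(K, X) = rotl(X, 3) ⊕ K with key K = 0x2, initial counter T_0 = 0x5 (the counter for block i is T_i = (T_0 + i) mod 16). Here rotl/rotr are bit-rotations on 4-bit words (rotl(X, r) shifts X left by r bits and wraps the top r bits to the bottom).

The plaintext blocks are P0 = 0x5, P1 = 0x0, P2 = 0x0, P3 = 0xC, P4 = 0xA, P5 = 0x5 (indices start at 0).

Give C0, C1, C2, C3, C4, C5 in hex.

CTR encryption: S_i = E(K, T_i) where T_i is the counter for block i; C_i = P_i ⊕ S_i.
C0: T = 0x5, S = E(K, T) = 0x8; 0x5 ⊕ 0x8 = 0xD.
C1: T = 0x6, S = E(K, T) = 0x1; 0x0 ⊕ 0x1 = 0x1.
C2: T = 0x7, S = E(K, T) = 0x9; 0x0 ⊕ 0x9 = 0x9.
C3: T = 0x8, S = E(K, T) = 0x6; 0xC ⊕ 0x6 = 0xA.
C4: T = 0x9, S = E(K, T) = 0xE; 0xA ⊕ 0xE = 0x4.
C5: T = 0xA, S = E(K, T) = 0x7; 0x5 ⊕ 0x7 = 0x2.

C0 = 0xD, C1 = 0x1, C2 = 0x9, C3 = 0xA, C4 = 0x4, C5 = 0x2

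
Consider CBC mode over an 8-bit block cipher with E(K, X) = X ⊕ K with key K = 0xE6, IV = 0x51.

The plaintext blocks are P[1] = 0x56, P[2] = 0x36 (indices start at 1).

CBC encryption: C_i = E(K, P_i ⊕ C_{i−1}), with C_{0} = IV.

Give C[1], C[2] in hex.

C[1] = 0xE1, C[2] = 0x31

C[1]: P[1] ⊕ 0x51 = 0x07; E(K, 0x07) = 0xE1.
C[2]: P[2] ⊕ 0xE1 = 0xD7; E(K, 0xD7) = 0x31.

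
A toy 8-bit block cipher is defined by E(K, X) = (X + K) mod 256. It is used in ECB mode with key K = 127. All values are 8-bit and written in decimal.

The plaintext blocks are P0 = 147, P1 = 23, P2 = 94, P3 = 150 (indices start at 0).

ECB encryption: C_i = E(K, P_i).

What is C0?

C0 = 18

C0: E(K, 147) = 18.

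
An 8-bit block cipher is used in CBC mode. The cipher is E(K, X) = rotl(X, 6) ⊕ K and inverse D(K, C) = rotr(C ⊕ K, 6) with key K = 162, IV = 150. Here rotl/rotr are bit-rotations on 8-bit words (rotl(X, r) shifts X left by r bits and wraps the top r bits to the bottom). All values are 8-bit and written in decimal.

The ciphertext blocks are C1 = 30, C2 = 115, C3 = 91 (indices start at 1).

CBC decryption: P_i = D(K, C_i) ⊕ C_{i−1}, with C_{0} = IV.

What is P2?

P2 = 89

P2: D(K, 115) = 71; 71 ⊕ 30 = 89.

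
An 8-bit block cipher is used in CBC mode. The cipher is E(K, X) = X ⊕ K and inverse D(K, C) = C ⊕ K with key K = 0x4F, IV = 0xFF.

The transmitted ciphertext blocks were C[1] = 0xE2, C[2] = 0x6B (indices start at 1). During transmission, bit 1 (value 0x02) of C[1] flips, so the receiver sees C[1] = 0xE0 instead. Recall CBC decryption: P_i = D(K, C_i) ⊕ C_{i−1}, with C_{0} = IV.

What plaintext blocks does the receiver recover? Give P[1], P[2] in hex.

Only C[1] changed, to 0xE0. In CBC, a change in C_i garbles P_i and flips the same bit in P_{i+1}. Decrypting the received ciphertext:
P[1]: D(K, 0xE0) = 0xAF; 0xAF ⊕ 0xFF = 0x50.
P[2]: D(K, 0x6B) = 0x24; 0x24 ⊕ 0xE0 = 0xC4.
Blocks that differ from the original plaintext: P[1], P[2].

P[1] = 0x50, P[2] = 0xC4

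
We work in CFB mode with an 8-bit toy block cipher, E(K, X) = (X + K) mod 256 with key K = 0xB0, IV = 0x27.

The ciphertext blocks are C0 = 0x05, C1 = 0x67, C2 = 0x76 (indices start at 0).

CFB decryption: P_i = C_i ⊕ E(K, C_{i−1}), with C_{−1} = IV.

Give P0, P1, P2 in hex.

P0 = 0xD2, P1 = 0xD2, P2 = 0x61

P0: E(K, 0x27) = 0xD7; 0x05 ⊕ 0xD7 = 0xD2.
P1: E(K, 0x05) = 0xB5; 0x67 ⊕ 0xB5 = 0xD2.
P2: E(K, 0x67) = 0x17; 0x76 ⊕ 0x17 = 0x61.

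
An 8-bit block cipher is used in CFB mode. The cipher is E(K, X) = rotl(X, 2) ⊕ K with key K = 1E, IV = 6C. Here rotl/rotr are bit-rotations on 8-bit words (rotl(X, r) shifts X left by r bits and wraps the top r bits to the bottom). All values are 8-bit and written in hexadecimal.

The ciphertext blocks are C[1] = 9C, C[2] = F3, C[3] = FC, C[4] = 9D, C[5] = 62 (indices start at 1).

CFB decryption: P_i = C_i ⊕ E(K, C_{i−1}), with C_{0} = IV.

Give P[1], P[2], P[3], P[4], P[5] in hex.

P[1]: E(K, 6C) = AF; 9C ⊕ AF = 33.
P[2]: E(K, 9C) = 6C; F3 ⊕ 6C = 9F.
P[3]: E(K, F3) = D1; FC ⊕ D1 = 2D.
P[4]: E(K, FC) = ED; 9D ⊕ ED = 70.
P[5]: E(K, 9D) = 68; 62 ⊕ 68 = 0A.

P[1] = 33, P[2] = 9F, P[3] = 2D, P[4] = 70, P[5] = 0A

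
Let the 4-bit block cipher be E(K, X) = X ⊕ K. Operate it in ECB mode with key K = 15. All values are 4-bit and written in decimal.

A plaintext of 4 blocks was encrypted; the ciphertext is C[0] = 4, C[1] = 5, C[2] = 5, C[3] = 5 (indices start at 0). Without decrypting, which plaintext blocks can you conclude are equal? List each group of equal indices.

P[1] = P[2] = P[3]

ECB encrypts each block independently with the same key, so equal ciphertext blocks imply equal plaintext blocks.
C[1] = C[2] = C[3] = 5, so P[1] = P[2] = P[3].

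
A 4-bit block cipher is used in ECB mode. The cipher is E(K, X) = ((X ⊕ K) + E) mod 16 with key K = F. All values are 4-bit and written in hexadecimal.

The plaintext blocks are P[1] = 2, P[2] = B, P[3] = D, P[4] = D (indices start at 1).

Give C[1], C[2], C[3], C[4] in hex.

ECB encryption: C_i = E(K, P_i).
C[1]: E(K, 2) = B.
C[2]: E(K, B) = 2.
C[3]: E(K, D) = 0.
C[4]: E(K, D) = 0.

C[1] = B, C[2] = 2, C[3] = 0, C[4] = 0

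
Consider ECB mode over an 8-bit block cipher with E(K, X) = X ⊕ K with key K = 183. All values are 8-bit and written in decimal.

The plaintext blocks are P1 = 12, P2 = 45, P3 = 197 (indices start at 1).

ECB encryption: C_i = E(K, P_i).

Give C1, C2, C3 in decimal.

C1 = 187, C2 = 154, C3 = 114

C1: E(K, 12) = 187.
C2: E(K, 45) = 154.
C3: E(K, 197) = 114.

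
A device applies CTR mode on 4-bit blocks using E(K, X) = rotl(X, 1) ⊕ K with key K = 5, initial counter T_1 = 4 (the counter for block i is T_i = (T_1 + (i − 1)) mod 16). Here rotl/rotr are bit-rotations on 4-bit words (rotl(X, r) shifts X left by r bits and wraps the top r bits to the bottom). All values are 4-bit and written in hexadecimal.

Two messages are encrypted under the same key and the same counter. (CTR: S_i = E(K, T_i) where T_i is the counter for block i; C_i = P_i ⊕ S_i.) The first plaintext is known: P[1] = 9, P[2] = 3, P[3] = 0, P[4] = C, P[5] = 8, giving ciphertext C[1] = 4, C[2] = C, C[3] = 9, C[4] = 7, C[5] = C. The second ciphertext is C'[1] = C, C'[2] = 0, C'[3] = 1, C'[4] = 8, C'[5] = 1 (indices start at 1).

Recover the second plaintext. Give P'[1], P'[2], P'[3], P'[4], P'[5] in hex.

P'[1] = 1, P'[2] = F, P'[3] = 8, P'[4] = 3, P'[5] = 5

In CTR with a reused counter, both messages share the same keystream S_i, so C_i ⊕ C'_i = P_i ⊕ P'_i and thus P'_i = P_i ⊕ C_i ⊕ C'_i.
P'[1]: 9 ⊕ 4 ⊕ C = 1.
P'[2]: 3 ⊕ C ⊕ 0 = F.
P'[3]: 0 ⊕ 9 ⊕ 1 = 8.
P'[4]: C ⊕ 7 ⊕ 8 = 3.
P'[5]: 8 ⊕ C ⊕ 1 = 5.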